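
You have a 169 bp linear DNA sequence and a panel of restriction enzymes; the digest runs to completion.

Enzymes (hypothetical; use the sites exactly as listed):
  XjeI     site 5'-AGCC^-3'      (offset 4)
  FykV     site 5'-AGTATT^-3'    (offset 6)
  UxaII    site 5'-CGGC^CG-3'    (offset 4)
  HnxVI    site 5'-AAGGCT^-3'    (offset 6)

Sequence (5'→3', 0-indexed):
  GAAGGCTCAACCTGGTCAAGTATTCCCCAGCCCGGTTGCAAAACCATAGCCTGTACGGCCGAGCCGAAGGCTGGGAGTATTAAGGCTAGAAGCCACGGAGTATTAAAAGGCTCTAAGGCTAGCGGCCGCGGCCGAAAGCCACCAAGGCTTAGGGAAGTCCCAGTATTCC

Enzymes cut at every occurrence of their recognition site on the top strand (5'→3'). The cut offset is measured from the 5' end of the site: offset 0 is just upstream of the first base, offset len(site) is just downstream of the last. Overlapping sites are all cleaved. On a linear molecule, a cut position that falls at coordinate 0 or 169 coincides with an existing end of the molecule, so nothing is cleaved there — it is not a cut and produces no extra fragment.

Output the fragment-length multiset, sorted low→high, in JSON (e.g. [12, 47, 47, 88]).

Per-enzyme occurrences:
  XjeI AGCC/4: at [28, 47, 61, 90, 136] ⇒ [32, 51, 65, 94, 140]
  FykV AGTATT/6: at [18, 75, 98, 161] ⇒ [24, 81, 104, 167]
  UxaII CGGCCG/4: at [55, 122, 128] ⇒ [59, 126, 132]
  HnxVI AAGGCT/6: at [1, 66, 81, 106, 114, 143] ⇒ [7, 72, 87, 112, 120, 149]

Pooled cuts: [7, 24, 32, 51, 59, 65, 72, 81, 87, 94, 104, 112, 120, 126, 132, 140, 149, 167]

Fragments:
  [0,7): 7 bp
  [7,24): 17 bp
  [24,32): 8 bp
  [32,51): 19 bp
  [51,59): 8 bp
  [59,65): 6 bp
  [65,72): 7 bp
  [72,81): 9 bp
  [81,87): 6 bp
  [87,94): 7 bp
  [94,104): 10 bp
  [104,112): 8 bp
  [112,120): 8 bp
  [120,126): 6 bp
  [126,132): 6 bp
  [132,140): 8 bp
  [140,149): 9 bp
  [149,167): 18 bp
  [167,169): 2 bp

[2,6,6,6,6,7,7,7,8,8,8,8,8,9,9,10,17,18,19]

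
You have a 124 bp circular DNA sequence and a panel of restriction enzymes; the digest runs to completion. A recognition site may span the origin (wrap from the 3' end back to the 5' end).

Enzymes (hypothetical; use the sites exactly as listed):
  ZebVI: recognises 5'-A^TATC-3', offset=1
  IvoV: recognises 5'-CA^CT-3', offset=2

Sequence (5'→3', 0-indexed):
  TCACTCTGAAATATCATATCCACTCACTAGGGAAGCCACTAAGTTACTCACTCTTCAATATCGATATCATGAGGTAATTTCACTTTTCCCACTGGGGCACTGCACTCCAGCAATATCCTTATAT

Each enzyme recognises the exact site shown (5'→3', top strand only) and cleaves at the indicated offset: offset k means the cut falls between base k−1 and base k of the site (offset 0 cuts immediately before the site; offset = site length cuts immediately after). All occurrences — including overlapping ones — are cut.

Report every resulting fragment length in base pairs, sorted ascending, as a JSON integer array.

[4,5,5,6,6,8,8,8,9,9,12,12,14,18]

Scan for sites:
  ZebVI (ATATC, off=1): starts [10, 15, 57, 63, 112] → cuts [11, 16, 58, 64, 113]
  IvoV (CACT, off=2): starts [1, 20, 24, 36, 48, 80, 89, 97, 102] → cuts [3, 22, 26, 38, 50, 82, 91, 99, 104]

Pooled cuts: [3, 11, 16, 22, 26, 38, 50, 58, 64, 82, 91, 99, 104, 113]

Fragment lengths:
  3→11: 8 bp
  11→16: 5 bp
  16→22: 6 bp
  22→26: 4 bp
  26→38: 12 bp
  38→50: 12 bp
  50→58: 8 bp
  58→64: 6 bp
  64→82: 18 bp
  82→91: 9 bp
  91→99: 8 bp
  99→104: 5 bp
  104→113: 9 bp
  113→3 (wrap): 124-113+3 = 14 bp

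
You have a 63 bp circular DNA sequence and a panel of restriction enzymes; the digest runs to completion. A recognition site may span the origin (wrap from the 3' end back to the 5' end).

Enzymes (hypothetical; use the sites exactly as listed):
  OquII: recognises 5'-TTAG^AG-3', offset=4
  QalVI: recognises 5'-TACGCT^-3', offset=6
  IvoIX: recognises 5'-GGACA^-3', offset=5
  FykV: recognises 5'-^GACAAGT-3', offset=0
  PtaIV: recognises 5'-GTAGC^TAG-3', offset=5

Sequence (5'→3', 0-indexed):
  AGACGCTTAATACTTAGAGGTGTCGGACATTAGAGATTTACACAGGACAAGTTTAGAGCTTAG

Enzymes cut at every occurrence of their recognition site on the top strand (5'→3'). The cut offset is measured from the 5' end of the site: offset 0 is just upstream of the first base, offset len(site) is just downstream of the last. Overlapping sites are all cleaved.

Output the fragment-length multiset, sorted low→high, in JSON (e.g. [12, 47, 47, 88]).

Per-enzyme occurrences:
  OquII TTAGAG/4: at [13, 29, 52, 59] ⇒ [0, 17, 33, 56]
  QalVI (TACGCT, off=6): no sites
  IvoIX GGACA/5: at [24, 44] ⇒ [29, 49]
  FykV GACAAGT/0: at [45] ⇒ [45]
  PtaIV (GTAGCTAG, off=5): no sites

Pooled cuts: [0, 17, 29, 33, 45, 49, 56]

Fragments:
  0→17: 17 bp
  17→29: 12 bp
  29→33: 4 bp
  33→45: 12 bp
  45→49: 4 bp
  49→56: 7 bp
  56→0 (wrap): 63-56+0 = 7 bp

[4,4,7,7,12,12,17]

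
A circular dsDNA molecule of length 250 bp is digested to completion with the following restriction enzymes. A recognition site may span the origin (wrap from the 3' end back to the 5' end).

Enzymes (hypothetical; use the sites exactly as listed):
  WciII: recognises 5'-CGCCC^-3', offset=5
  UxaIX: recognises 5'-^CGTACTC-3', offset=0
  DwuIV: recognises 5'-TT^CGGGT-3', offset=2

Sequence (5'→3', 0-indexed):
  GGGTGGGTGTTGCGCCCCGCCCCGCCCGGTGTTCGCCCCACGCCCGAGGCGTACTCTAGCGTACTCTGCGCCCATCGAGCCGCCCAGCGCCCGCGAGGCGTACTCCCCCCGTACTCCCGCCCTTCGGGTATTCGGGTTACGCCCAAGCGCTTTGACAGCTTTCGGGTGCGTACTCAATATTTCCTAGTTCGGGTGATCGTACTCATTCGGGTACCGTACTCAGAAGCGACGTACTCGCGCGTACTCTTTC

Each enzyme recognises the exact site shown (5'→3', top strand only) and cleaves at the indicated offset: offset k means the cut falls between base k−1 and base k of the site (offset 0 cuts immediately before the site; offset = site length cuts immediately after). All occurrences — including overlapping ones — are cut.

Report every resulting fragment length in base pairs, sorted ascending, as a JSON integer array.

[2,4,5,5,6,6,7,7,7,8,8,10,10,10,10,11,11,12,12,13,14,15,18,18,21]

Scan for sites:
  WciII CGCCC/5: at [12, 17, 22, 33, 40, 68, 80, 87, 117, 139] ⇒ [17, 22, 27, 38, 45, 73, 85, 92, 122, 144]
  UxaIX CGTACTC/0: at [49, 59, 98, 109, 168, 197, 214, 229, 239] ⇒ [49, 59, 98, 109, 168, 197, 214, 229, 239]
  DwuIV TTCGGGT/2: at [122, 130, 160, 187, 205, 247] ⇒ [124, 132, 162, 189, 207, 249]

Pooled cuts: [17, 22, 27, 38, 45, 49, 59, 73, 85, 92, 98, 109, 122, 124, 132, 144, 162, 168, 189, 197, 207, 214, 229, 239, 249]

Fragment lengths:
  17→22: 5 bp
  22→27: 5 bp
  27→38: 11 bp
  38→45: 7 bp
  45→49: 4 bp
  49→59: 10 bp
  59→73: 14 bp
  73→85: 12 bp
  85→92: 7 bp
  92→98: 6 bp
  98→109: 11 bp
  109→122: 13 bp
  122→124: 2 bp
  124→132: 8 bp
  132→144: 12 bp
  144→162: 18 bp
  162→168: 6 bp
  168→189: 21 bp
  189→197: 8 bp
  197→207: 10 bp
  207→214: 7 bp
  214→229: 15 bp
  229→239: 10 bp
  239→249: 10 bp
  249→17 (wrap): 250-249+17 = 18 bp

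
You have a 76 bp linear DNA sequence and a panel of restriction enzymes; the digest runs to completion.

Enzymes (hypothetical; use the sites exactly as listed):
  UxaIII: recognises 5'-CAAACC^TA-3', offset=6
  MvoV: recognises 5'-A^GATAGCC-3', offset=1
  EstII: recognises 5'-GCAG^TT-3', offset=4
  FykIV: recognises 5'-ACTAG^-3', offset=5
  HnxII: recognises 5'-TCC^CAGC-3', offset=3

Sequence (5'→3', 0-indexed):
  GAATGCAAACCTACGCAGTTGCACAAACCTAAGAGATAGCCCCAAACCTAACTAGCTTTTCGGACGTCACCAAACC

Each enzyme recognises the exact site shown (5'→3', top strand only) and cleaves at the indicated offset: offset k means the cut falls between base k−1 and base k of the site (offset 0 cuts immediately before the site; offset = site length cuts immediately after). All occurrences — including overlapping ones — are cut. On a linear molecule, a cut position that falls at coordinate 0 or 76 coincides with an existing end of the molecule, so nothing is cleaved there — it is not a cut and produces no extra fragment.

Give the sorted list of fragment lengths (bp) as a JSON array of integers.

[5,7,7,11,11,14,21]

Per-enzyme occurrences:
  UxaIII CAAACCTA/6: at [5, 23, 42] ⇒ [11, 29, 48]
  MvoV AGATAGCC/1: at [33] ⇒ [34]
  EstII GCAGTT/4: at [14] ⇒ [18]
  FykIV ACTAG/5: at [50] ⇒ [55]
  HnxII (TCCCAGC, off=3): no sites

Pooled cuts: [11, 18, 29, 34, 48, 55]

Fragment lengths:
  [0,11): 11 bp
  [11,18): 7 bp
  [18,29): 11 bp
  [29,34): 5 bp
  [34,48): 14 bp
  [48,55): 7 bp
  [55,76): 21 bp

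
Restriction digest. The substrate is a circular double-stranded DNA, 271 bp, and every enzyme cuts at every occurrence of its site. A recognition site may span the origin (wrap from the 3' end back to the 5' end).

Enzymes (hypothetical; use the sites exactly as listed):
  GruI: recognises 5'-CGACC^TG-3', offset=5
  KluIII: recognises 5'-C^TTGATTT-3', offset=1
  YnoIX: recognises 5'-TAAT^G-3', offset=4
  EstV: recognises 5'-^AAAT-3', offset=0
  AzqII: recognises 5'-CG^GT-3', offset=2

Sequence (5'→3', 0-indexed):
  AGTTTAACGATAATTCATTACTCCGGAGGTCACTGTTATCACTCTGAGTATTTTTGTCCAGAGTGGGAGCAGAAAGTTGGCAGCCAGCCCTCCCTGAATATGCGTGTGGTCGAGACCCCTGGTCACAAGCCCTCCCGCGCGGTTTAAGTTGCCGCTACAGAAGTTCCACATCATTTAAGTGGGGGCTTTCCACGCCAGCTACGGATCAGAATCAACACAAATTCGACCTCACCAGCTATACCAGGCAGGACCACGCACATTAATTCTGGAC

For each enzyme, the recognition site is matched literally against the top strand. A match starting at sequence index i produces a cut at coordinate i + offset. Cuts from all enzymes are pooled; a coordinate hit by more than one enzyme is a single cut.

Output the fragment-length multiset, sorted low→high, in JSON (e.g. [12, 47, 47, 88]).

Scan for sites:
  GruI (CGACCTG, off=5): no sites
  KluIII (CTTGATTT, off=1): no sites
  YnoIX (TAATG, off=4): no sites
  EstV (AAAT, off=0): starts [218] → cuts [218]
  AzqII (CGGT, off=2): starts [139] → cuts [141]

All cut coordinates (distinct, sorted): [141, 218]

Fragment lengths:
  141→218: 77 bp
  218→141 (wrap): 271-218+141 = 194 bp

[77,194]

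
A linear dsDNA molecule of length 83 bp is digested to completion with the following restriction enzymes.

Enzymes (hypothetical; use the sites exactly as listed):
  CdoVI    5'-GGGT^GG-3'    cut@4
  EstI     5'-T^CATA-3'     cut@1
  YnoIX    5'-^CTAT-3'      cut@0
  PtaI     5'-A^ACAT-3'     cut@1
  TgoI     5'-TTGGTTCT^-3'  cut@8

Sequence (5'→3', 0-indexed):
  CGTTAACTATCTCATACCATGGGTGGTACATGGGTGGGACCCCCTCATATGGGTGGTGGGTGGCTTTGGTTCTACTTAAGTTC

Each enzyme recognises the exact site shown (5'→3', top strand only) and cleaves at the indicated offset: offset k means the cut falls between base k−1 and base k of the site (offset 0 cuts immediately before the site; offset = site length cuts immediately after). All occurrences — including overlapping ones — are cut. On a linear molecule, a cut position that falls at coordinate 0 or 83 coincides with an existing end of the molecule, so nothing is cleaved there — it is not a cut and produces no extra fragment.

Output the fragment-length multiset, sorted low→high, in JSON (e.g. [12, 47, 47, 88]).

Site scan:
  CdoVI (GGGTGG, off=4): starts [20, 31, 50, 57] → cuts [24, 35, 54, 61]
  EstI (TCATA, off=1): starts [11, 44] → cuts [12, 45]
  YnoIX (CTAT, off=0): starts [6] → cuts [6]
  PtaI (AACAT, off=1): no sites
  TgoI (TTGGTTCT, off=8): starts [65] → cuts [73]

All cut coordinates (distinct, sorted): [6, 12, 24, 35, 45, 54, 61, 73]

Fragment lengths:
  [0,6): 6 bp
  [6,12): 6 bp
  [12,24): 12 bp
  [24,35): 11 bp
  [35,45): 10 bp
  [45,54): 9 bp
  [54,61): 7 bp
  [61,73): 12 bp
  [73,83): 10 bp

[6,6,7,9,10,10,11,12,12]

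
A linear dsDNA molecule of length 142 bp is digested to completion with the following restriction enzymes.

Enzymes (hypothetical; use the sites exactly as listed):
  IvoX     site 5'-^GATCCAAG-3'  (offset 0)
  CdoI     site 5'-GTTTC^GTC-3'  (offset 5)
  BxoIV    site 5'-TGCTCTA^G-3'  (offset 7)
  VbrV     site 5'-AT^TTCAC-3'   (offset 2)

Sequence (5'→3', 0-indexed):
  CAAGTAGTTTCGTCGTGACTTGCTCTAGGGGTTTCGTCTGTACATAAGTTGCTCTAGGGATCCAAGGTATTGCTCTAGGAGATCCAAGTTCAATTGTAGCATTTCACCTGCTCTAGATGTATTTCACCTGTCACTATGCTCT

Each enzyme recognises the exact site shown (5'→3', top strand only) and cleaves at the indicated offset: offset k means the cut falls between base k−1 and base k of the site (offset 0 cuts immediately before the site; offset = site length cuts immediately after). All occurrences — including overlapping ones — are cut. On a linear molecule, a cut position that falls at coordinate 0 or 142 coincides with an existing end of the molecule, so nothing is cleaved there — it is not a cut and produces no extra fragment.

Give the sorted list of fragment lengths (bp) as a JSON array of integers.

[2,3,7,8,11,13,16,19,20,21,22]

Per-enzyme occurrences:
  IvoX (GATCCAAG, off=0): starts [58, 80] → cuts [58, 80]
  CdoI (GTTTCGTC, off=5): starts [6, 30] → cuts [11, 35]
  BxoIV (TGCTCTAG, off=7): starts [20, 49, 70, 108] → cuts [27, 56, 77, 115]
  VbrV (ATTTCAC, off=2): starts [100, 120] → cuts [102, 122]

All cut coordinates (distinct, sorted): [11, 27, 35, 56, 58, 77, 80, 102, 115, 122]

Fragment lengths:
  [0,11): 11 bp
  [11,27): 16 bp
  [27,35): 8 bp
  [35,56): 21 bp
  [56,58): 2 bp
  [58,77): 19 bp
  [77,80): 3 bp
  [80,102): 22 bp
  [102,115): 13 bp
  [115,122): 7 bp
  [122,142): 20 bp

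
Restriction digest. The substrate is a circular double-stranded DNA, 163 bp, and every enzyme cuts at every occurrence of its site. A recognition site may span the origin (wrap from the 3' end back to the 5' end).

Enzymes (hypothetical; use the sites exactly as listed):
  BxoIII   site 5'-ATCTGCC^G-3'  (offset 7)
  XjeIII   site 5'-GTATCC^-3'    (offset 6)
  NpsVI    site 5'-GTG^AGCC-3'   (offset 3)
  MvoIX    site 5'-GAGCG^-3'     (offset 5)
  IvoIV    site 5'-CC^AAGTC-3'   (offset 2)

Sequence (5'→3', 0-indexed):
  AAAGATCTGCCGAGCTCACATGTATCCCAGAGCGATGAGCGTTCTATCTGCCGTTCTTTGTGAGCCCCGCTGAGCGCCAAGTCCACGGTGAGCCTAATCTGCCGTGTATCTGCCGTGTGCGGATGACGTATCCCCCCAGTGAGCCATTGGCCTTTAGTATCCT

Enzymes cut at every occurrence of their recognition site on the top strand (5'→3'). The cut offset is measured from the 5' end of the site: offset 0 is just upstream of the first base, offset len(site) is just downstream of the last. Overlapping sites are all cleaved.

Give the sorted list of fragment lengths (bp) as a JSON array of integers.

[2,7,7,8,10,11,11,12,12,13,14,16,19,21]

Site scan:
  BxoIII ATCTGCCG/7: at [4, 45, 96, 107] ⇒ [11, 52, 103, 114]
  XjeIII GTATCC/6: at [21, 127, 156] ⇒ [27, 133, 162]
  NpsVI GTGAGCC/3: at [59, 87, 138] ⇒ [62, 90, 141]
  MvoIX GAGCG/5: at [29, 36, 71] ⇒ [34, 41, 76]
  IvoIV CCAAGTC/2: at [76] ⇒ [78]

All cut coordinates (distinct, sorted): [11, 27, 34, 41, 52, 62, 76, 78, 90, 103, 114, 133, 141, 162]

Fragments:
  11→27: 16 bp
  27→34: 7 bp
  34→41: 7 bp
  41→52: 11 bp
  52→62: 10 bp
  62→76: 14 bp
  76→78: 2 bp
  78→90: 12 bp
  90→103: 13 bp
  103→114: 11 bp
  114→133: 19 bp
  133→141: 8 bp
  141→162: 21 bp
  162→11 (wrap): 163-162+11 = 12 bp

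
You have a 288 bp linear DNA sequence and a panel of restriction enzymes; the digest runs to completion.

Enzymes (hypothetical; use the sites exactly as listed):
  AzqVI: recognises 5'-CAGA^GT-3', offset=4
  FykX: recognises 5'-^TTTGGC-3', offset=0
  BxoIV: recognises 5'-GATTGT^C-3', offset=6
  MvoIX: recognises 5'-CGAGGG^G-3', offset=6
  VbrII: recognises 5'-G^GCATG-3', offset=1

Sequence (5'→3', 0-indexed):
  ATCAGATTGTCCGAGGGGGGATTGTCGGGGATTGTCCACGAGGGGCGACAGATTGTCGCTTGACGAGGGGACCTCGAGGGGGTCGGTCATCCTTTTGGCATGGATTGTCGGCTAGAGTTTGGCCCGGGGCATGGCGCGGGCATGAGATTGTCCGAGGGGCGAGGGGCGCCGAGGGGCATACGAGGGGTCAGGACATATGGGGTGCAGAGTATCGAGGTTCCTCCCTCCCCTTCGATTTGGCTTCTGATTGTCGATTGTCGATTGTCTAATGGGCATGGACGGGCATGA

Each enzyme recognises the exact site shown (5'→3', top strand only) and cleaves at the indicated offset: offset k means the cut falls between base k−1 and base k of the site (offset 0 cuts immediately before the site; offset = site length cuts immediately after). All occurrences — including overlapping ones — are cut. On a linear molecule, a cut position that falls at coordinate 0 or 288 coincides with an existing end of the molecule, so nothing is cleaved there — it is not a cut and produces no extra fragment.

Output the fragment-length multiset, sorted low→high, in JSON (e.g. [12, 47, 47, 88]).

[4,6,7,7,7,7,7,7,8,9,9,10,10,10,10,11,11,11,11,11,12,12,13,13,16,22,27]

Per-enzyme occurrences:
  AzqVI (CAGAGT, off=4): starts [204] → cuts [208]
  FykX (TTTGGC, off=0): starts [93, 117, 235] → cuts [93, 117, 235]
  BxoIV (GATTGTC, off=6): starts [4, 19, 29, 50, 102, 145, 245, 252, 259] → cuts [10, 25, 35, 56, 108, 151, 251, 258, 265]
  MvoIX (CGAGGGG, off=6): starts [11, 38, 63, 74, 152, 159, 169, 180] → cuts [17, 44, 69, 80, 158, 165, 175, 186]
  VbrII (GGCATG, off=1): starts [96, 127, 138, 271, 281] → cuts [97, 128, 139, 272, 282]

Pooled cuts: [10, 17, 25, 35, 44, 56, 69, 80, 93, 97, 108, 117, 128, 139, 151, 158, 165, 175, 186, 208, 235, 251, 258, 265, 272, 282]

Fragment lengths:
  [0,10): 10 bp
  [10,17): 7 bp
  [17,25): 8 bp
  [25,35): 10 bp
  [35,44): 9 bp
  [44,56): 12 bp
  [56,69): 13 bp
  [69,80): 11 bp
  [80,93): 13 bp
  [93,97): 4 bp
  [97,108): 11 bp
  [108,117): 9 bp
  [117,128): 11 bp
  [128,139): 11 bp
  [139,151): 12 bp
  [151,158): 7 bp
  [158,165): 7 bp
  [165,175): 10 bp
  [175,186): 11 bp
  [186,208): 22 bp
  [208,235): 27 bp
  [235,251): 16 bp
  [251,258): 7 bp
  [258,265): 7 bp
  [265,272): 7 bp
  [272,282): 10 bp
  [282,288): 6 bp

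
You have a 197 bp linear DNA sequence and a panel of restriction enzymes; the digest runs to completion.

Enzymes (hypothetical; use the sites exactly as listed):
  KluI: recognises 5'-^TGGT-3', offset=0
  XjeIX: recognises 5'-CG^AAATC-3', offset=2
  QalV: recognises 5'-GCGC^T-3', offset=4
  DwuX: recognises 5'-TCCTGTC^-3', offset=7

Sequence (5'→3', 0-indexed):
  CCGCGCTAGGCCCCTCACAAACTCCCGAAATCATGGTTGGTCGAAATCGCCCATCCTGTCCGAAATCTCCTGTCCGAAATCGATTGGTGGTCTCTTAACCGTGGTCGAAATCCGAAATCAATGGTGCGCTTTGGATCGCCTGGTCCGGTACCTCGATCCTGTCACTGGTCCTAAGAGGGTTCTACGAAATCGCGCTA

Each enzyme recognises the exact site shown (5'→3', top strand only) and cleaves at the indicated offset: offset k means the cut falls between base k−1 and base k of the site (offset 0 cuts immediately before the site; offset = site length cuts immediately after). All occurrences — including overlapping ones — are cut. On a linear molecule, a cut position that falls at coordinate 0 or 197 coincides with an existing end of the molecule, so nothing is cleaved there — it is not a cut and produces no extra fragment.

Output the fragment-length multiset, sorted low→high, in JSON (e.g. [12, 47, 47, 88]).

Site scan:
  KluI TGGT/0: at [33, 37, 84, 87, 101, 121, 140, 165] ⇒ [33, 37, 84, 87, 101, 121, 140, 165]
  XjeIX CGAAATC/2: at [25, 41, 60, 74, 105, 112, 184] ⇒ [27, 43, 62, 76, 107, 114, 186]
  QalV GCGCT/4: at [2, 125, 191] ⇒ [6, 129, 195]
  DwuX TCCTGTC/7: at [53, 67, 156] ⇒ [60, 74, 163]

Pooled cuts: [6, 27, 33, 37, 43, 60, 62, 74, 76, 84, 87, 101, 107, 114, 121, 129, 140, 163, 165, 186, 195]

Fragment lengths:
  [0,6): 6 bp
  [6,27): 21 bp
  [27,33): 6 bp
  [33,37): 4 bp
  [37,43): 6 bp
  [43,60): 17 bp
  [60,62): 2 bp
  [62,74): 12 bp
  [74,76): 2 bp
  [76,84): 8 bp
  [84,87): 3 bp
  [87,101): 14 bp
  [101,107): 6 bp
  [107,114): 7 bp
  [114,121): 7 bp
  [121,129): 8 bp
  [129,140): 11 bp
  [140,163): 23 bp
  [163,165): 2 bp
  [165,186): 21 bp
  [186,195): 9 bp
  [195,197): 2 bp

[2,2,2,2,3,4,6,6,6,6,7,7,8,8,9,11,12,14,17,21,21,23]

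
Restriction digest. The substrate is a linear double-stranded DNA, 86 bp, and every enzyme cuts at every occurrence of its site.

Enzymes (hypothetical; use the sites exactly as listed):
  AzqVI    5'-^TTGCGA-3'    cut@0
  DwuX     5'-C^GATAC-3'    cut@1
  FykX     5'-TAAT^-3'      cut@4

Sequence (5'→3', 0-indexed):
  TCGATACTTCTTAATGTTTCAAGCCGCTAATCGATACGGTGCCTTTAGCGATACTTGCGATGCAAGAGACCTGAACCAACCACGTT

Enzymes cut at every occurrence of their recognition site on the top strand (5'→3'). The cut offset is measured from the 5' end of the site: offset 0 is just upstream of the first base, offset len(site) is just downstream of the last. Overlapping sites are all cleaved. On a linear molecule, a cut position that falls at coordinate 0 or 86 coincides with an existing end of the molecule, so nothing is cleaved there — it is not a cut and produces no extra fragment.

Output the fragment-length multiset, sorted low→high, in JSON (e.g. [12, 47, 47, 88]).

Per-enzyme occurrences:
  AzqVI TTGCGA/0: at [54] ⇒ [54]
  DwuX CGATAC/1: at [1, 31, 48] ⇒ [2, 32, 49]
  FykX TAAT/4: at [11, 27] ⇒ [15, 31]

All cut coordinates (distinct, sorted): [2, 15, 31, 32, 49, 54]

Fragments:
  [0,2): 2 bp
  [2,15): 13 bp
  [15,31): 16 bp
  [31,32): 1 bp
  [32,49): 17 bp
  [49,54): 5 bp
  [54,86): 32 bp

[1,2,5,13,16,17,32]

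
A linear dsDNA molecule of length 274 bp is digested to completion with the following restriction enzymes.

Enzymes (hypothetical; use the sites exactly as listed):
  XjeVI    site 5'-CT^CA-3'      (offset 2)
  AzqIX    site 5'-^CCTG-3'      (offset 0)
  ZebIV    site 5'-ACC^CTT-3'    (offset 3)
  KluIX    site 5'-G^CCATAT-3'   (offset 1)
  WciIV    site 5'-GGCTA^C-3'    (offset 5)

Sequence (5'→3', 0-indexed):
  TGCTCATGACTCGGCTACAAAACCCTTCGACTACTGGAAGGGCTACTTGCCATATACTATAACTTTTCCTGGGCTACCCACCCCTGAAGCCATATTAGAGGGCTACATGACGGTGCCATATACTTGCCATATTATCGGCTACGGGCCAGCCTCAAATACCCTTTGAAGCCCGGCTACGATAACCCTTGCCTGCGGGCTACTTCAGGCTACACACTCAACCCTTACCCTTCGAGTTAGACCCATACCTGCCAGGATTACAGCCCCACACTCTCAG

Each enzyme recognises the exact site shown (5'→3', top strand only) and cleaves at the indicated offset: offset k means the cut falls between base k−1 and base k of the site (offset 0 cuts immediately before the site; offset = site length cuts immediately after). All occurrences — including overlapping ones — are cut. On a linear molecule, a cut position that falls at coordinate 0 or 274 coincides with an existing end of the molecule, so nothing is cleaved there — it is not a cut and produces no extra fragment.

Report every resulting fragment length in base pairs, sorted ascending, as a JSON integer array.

Site scan:
  XjeVI CTCA/2: at [2, 150, 213, 269] ⇒ [4, 152, 215, 271]
  AzqIX CCTG/0: at [67, 82, 188, 244] ⇒ [67, 82, 188, 244]
  ZebIV ACCCTT/3: at [21, 157, 181, 217, 223] ⇒ [24, 160, 184, 220, 226]
  KluIX GCCATAT/1: at [48, 88, 114, 125] ⇒ [49, 89, 115, 126]
  WciIV GGCTAC/5: at [12, 40, 71, 100, 136, 171, 194, 204] ⇒ [17, 45, 76, 105, 141, 176, 199, 209]

All cut coordinates (distinct, sorted): [4, 17, 24, 45, 49, 67, 76, 82, 89, 105, 115, 126, 141, 152, 160, 176, 184, 188, 199, 209, 215, 220, 226, 244, 271]

Fragments:
  [0,4): 4 bp
  [4,17): 13 bp
  [17,24): 7 bp
  [24,45): 21 bp
  [45,49): 4 bp
  [49,67): 18 bp
  [67,76): 9 bp
  [76,82): 6 bp
  [82,89): 7 bp
  [89,105): 16 bp
  [105,115): 10 bp
  [115,126): 11 bp
  [126,141): 15 bp
  [141,152): 11 bp
  [152,160): 8 bp
  [160,176): 16 bp
  [176,184): 8 bp
  [184,188): 4 bp
  [188,199): 11 bp
  [199,209): 10 bp
  [209,215): 6 bp
  [215,220): 5 bp
  [220,226): 6 bp
  [226,244): 18 bp
  [244,271): 27 bp
  [271,274): 3 bp

[3,4,4,4,5,6,6,6,7,7,8,8,9,10,10,11,11,11,13,15,16,16,18,18,21,27]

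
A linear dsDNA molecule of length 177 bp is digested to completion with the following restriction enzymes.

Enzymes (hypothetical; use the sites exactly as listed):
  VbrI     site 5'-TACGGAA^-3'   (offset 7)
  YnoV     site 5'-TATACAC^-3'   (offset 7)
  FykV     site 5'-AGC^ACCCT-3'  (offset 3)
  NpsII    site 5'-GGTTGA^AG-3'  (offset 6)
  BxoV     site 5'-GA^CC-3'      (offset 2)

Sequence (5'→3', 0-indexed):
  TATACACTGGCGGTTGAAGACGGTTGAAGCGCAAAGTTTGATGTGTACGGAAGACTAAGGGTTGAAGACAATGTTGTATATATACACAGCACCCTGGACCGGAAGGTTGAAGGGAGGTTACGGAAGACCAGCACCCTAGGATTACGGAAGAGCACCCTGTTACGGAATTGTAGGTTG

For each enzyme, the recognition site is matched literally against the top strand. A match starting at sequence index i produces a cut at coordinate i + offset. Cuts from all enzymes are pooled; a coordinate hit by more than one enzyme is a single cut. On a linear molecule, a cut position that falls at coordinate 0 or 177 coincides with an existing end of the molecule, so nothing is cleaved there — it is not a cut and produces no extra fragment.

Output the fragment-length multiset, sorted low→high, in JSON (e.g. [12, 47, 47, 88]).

Site scan:
  VbrI TACGGAA/7: at [45, 118, 142, 160] ⇒ [52, 125, 149, 167]
  YnoV TATACAC/7: at [0, 80] ⇒ [7, 87]
  FykV AGCACCCT/3: at [87, 129, 150] ⇒ [90, 132, 153]
  NpsII GGTTGAAG/6: at [11, 21, 59, 104] ⇒ [17, 27, 65, 110]
  BxoV GACC/2: at [96, 125] ⇒ [98, 127]

Pooled cuts: [7, 17, 27, 52, 65, 87, 90, 98, 110, 125, 127, 132, 149, 153, 167]

Fragment lengths:
  [0,7): 7 bp
  [7,17): 10 bp
  [17,27): 10 bp
  [27,52): 25 bp
  [52,65): 13 bp
  [65,87): 22 bp
  [87,90): 3 bp
  [90,98): 8 bp
  [98,110): 12 bp
  [110,125): 15 bp
  [125,127): 2 bp
  [127,132): 5 bp
  [132,149): 17 bp
  [149,153): 4 bp
  [153,167): 14 bp
  [167,177): 10 bp

[2,3,4,5,7,8,10,10,10,12,13,14,15,17,22,25]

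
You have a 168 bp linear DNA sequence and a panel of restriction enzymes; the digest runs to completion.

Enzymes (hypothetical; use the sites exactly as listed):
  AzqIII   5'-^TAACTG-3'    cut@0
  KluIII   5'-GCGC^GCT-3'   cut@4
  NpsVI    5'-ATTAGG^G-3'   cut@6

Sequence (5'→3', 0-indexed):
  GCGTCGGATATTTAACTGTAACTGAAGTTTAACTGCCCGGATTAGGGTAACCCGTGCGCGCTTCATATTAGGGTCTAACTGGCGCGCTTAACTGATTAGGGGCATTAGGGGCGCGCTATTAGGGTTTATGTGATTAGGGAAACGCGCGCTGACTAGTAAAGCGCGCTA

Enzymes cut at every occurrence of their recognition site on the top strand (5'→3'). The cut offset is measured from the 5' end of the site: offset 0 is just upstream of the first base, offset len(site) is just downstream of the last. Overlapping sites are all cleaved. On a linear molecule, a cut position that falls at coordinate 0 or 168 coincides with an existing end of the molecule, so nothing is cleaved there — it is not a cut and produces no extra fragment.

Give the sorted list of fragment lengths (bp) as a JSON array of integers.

[3,3,4,5,6,9,9,9,10,11,12,12,13,13,15,17,17]

Per-enzyme occurrences:
  AzqIII TAACTG/0: at [12, 18, 29, 75, 88] ⇒ [12, 18, 29, 75, 88]
  KluIII GCGCGCT/4: at [55, 81, 110, 143, 160] ⇒ [59, 85, 114, 147, 164]
  NpsVI ATTAGGG/6: at [40, 66, 94, 103, 117, 132] ⇒ [46, 72, 100, 109, 123, 138]

Pooled cuts: [12, 18, 29, 46, 59, 72, 75, 85, 88, 100, 109, 114, 123, 138, 147, 164]

Fragments:
  [0,12): 12 bp
  [12,18): 6 bp
  [18,29): 11 bp
  [29,46): 17 bp
  [46,59): 13 bp
  [59,72): 13 bp
  [72,75): 3 bp
  [75,85): 10 bp
  [85,88): 3 bp
  [88,100): 12 bp
  [100,109): 9 bp
  [109,114): 5 bp
  [114,123): 9 bp
  [123,138): 15 bp
  [138,147): 9 bp
  [147,164): 17 bp
  [164,168): 4 bp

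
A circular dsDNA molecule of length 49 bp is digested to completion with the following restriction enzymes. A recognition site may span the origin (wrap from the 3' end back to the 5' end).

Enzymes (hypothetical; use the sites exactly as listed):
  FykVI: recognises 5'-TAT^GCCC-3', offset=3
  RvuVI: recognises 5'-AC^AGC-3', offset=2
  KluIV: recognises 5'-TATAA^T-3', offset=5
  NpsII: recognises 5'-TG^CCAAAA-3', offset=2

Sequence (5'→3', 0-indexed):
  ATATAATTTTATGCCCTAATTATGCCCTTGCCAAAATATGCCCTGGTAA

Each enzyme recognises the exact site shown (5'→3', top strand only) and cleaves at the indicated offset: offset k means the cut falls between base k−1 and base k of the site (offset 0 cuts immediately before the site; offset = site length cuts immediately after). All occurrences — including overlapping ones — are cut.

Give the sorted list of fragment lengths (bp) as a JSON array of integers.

[6,7,9,11,16]

Scan for sites:
  FykVI TATGCCC/3: at [9, 20, 36] ⇒ [12, 23, 39]
  RvuVI (ACAGC, off=2): no sites
  KluIV TATAAT/5: at [1] ⇒ [6]
  NpsII TGCCAAAA/2: at [28] ⇒ [30]

Pooled cuts: [6, 12, 23, 30, 39]

Fragments:
  6→12: 6 bp
  12→23: 11 bp
  23→30: 7 bp
  30→39: 9 bp
  39→6 (wrap): 49-39+6 = 16 bp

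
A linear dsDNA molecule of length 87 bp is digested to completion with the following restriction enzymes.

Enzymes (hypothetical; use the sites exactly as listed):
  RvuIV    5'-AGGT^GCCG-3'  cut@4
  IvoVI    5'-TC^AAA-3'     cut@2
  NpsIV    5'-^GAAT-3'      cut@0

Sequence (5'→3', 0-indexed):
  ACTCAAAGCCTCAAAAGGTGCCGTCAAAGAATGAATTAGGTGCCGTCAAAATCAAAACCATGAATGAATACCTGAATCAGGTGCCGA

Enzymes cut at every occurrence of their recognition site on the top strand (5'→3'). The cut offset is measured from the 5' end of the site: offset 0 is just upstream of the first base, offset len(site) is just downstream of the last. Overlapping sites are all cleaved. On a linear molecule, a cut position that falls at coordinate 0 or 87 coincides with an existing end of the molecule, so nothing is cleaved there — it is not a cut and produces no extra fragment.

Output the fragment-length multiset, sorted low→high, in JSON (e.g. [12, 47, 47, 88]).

Scan for sites:
  RvuIV (AGGTGCCG, off=4): starts [15, 37, 78] → cuts [19, 41, 82]
  IvoVI (TCAAA, off=2): starts [2, 10, 23, 45, 51] → cuts [4, 12, 25, 47, 53]
  NpsIV (GAAT, off=0): starts [28, 32, 61, 65, 73] → cuts [28, 32, 61, 65, 73]

All cut coordinates (distinct, sorted): [4, 12, 19, 25, 28, 32, 41, 47, 53, 61, 65, 73, 82]

Fragment lengths:
  [0,4): 4 bp
  [4,12): 8 bp
  [12,19): 7 bp
  [19,25): 6 bp
  [25,28): 3 bp
  [28,32): 4 bp
  [32,41): 9 bp
  [41,47): 6 bp
  [47,53): 6 bp
  [53,61): 8 bp
  [61,65): 4 bp
  [65,73): 8 bp
  [73,82): 9 bp
  [82,87): 5 bp

[3,4,4,4,5,6,6,6,7,8,8,8,9,9]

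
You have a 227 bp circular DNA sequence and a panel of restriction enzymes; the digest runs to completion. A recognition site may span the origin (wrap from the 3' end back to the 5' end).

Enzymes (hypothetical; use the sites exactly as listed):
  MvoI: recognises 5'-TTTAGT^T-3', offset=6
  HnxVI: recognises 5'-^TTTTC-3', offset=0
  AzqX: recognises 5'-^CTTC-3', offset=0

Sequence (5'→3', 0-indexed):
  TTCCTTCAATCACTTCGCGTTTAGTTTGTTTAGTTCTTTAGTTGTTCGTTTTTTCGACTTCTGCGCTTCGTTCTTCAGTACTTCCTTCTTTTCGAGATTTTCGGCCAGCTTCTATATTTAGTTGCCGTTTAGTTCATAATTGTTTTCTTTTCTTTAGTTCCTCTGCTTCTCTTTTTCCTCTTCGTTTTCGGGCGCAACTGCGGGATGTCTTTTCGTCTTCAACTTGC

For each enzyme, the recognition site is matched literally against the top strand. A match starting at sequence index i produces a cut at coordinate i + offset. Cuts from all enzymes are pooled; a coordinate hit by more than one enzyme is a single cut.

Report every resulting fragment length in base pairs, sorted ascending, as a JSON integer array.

Scan for sites:
  MvoI TTTAGTT/6: at [19, 28, 36, 116, 127, 152] ⇒ [25, 34, 42, 122, 133, 158]
  HnxVI TTTTC/0: at [50, 88, 97, 142, 147, 172, 184, 209] ⇒ [50, 88, 97, 142, 147, 172, 184, 209]
  AzqX CTTC/0: at [3, 12, 57, 65, 72, 80, 84, 108, 165, 179, 216, 226] ⇒ [3, 12, 57, 65, 72, 80, 84, 108, 165, 179, 216, 226]

Pooled cuts: [3, 12, 25, 34, 42, 50, 57, 65, 72, 80, 84, 88, 97, 108, 122, 133, 142, 147, 158, 165, 172, 179, 184, 209, 216, 226]

Fragment lengths:
  3→12: 9 bp
  12→25: 13 bp
  25→34: 9 bp
  34→42: 8 bp
  42→50: 8 bp
  50→57: 7 bp
  57→65: 8 bp
  65→72: 7 bp
  72→80: 8 bp
  80→84: 4 bp
  84→88: 4 bp
  88→97: 9 bp
  97→108: 11 bp
  108→122: 14 bp
  122→133: 11 bp
  133→142: 9 bp
  142→147: 5 bp
  147→158: 11 bp
  158→165: 7 bp
  165→172: 7 bp
  172→179: 7 bp
  179→184: 5 bp
  184→209: 25 bp
  209→216: 7 bp
  216→226: 10 bp
  226→3 (wrap): 227-226+3 = 4 bp

[4,4,4,5,5,7,7,7,7,7,7,8,8,8,8,9,9,9,9,10,11,11,11,13,14,25]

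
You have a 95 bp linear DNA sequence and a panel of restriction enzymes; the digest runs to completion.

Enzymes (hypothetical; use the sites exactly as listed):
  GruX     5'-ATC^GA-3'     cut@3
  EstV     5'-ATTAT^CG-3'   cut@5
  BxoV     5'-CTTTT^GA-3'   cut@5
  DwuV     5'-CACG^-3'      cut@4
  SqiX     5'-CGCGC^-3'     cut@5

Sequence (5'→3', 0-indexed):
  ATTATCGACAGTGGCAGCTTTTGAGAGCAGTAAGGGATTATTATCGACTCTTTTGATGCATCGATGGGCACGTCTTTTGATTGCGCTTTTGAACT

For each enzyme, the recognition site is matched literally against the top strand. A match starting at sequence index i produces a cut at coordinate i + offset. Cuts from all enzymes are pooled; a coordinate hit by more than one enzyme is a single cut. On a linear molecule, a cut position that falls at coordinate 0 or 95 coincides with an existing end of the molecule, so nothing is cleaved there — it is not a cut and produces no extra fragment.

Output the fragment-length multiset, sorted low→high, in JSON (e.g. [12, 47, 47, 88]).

[1,1,5,5,6,8,9,10,12,16,22]

Per-enzyme occurrences:
  GruX ATCGA/3: at [3, 42, 59] ⇒ [6, 45, 62]
  EstV ATTATCG/5: at [0, 39] ⇒ [5, 44]
  BxoV CTTTTGA/5: at [17, 49, 73, 85] ⇒ [22, 54, 78, 90]
  DwuV CACG/4: at [68] ⇒ [72]
  SqiX (CGCGC, off=5): no sites

All cut coordinates (distinct, sorted): [5, 6, 22, 44, 45, 54, 62, 72, 78, 90]

Fragments:
  [0,5): 5 bp
  [5,6): 1 bp
  [6,22): 16 bp
  [22,44): 22 bp
  [44,45): 1 bp
  [45,54): 9 bp
  [54,62): 8 bp
  [62,72): 10 bp
  [72,78): 6 bp
  [78,90): 12 bp
  [90,95): 5 bp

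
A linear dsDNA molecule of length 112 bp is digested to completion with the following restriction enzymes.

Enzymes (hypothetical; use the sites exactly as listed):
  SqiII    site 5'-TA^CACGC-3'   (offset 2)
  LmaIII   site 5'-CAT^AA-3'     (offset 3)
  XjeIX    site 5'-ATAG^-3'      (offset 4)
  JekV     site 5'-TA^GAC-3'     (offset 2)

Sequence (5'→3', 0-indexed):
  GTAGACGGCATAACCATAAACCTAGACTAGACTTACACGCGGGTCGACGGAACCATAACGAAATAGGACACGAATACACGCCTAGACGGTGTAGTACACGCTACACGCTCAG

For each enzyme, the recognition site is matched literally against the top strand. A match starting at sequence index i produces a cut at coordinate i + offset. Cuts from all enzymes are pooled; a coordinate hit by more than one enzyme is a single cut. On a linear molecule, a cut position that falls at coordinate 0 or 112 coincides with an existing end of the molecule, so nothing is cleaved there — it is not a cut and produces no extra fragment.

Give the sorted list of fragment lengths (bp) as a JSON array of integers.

Scan for sites:
  SqiII TACACGC/2: at [33, 74, 94, 101] ⇒ [35, 76, 96, 103]
  LmaIII CATAA/3: at [8, 14, 53] ⇒ [11, 17, 56]
  XjeIX ATAG/4: at [62] ⇒ [66]
  JekV TAGAC/2: at [1, 22, 27, 82] ⇒ [3, 24, 29, 84]

Pooled cuts: [3, 11, 17, 24, 29, 35, 56, 66, 76, 84, 96, 103]

Fragments:
  [0,3): 3 bp
  [3,11): 8 bp
  [11,17): 6 bp
  [17,24): 7 bp
  [24,29): 5 bp
  [29,35): 6 bp
  [35,56): 21 bp
  [56,66): 10 bp
  [66,76): 10 bp
  [76,84): 8 bp
  [84,96): 12 bp
  [96,103): 7 bp
  [103,112): 9 bp

[3,5,6,6,7,7,8,8,9,10,10,12,21]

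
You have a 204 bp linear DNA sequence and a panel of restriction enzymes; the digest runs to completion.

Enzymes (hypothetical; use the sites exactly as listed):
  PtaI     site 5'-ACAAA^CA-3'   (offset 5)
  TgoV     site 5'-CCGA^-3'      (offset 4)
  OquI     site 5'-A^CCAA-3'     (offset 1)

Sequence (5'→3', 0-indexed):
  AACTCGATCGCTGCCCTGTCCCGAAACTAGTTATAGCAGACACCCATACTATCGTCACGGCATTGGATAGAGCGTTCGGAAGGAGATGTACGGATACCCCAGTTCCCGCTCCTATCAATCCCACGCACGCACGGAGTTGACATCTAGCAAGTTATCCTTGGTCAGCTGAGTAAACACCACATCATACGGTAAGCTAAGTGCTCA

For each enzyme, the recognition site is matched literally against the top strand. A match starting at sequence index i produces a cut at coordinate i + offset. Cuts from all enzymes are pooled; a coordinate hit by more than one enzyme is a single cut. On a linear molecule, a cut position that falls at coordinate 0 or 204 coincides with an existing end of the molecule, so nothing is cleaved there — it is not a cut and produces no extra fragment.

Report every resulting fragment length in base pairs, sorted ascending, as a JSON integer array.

[24,180]

Per-enzyme occurrences:
  PtaI (ACAAACA, off=5): no sites
  TgoV (CCGA, off=4): starts [20] → cuts [24]
  OquI (ACCAA, off=1): no sites

Pooled cuts: [24]

Fragments:
  [0,24): 24 bp
  [24,204): 180 bp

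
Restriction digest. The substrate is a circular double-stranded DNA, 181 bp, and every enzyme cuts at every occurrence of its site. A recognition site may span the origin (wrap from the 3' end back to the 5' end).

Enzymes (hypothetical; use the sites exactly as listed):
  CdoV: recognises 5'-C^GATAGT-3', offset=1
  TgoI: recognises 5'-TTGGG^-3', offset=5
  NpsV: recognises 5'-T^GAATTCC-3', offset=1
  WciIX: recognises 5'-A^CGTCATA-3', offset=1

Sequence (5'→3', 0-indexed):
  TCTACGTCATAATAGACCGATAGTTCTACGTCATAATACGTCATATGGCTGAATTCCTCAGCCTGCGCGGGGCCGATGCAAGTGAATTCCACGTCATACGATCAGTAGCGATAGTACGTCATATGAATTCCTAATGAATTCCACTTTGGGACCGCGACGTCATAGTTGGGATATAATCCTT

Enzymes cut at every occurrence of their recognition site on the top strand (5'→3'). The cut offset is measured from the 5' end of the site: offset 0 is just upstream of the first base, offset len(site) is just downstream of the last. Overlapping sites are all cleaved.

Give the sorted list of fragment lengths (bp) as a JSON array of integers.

[7,7,8,8,10,10,11,12,13,14,15,15,18,33]

Scan for sites:
  CdoV CGATAGT/1: at [17, 108] ⇒ [18, 109]
  TgoI TTGGG/5: at [145, 165] ⇒ [150, 170]
  NpsV TGAATTCC/1: at [49, 82, 123, 134] ⇒ [50, 83, 124, 135]
  WciIX ACGTCATA/1: at [3, 27, 37, 90, 115, 156] ⇒ [4, 28, 38, 91, 116, 157]

Pooled cuts: [4, 18, 28, 38, 50, 83, 91, 109, 116, 124, 135, 150, 157, 170]

Fragments:
  4→18: 14 bp
  18→28: 10 bp
  28→38: 10 bp
  38→50: 12 bp
  50→83: 33 bp
  83→91: 8 bp
  91→109: 18 bp
  109→116: 7 bp
  116→124: 8 bp
  124→135: 11 bp
  135→150: 15 bp
  150→157: 7 bp
  157→170: 13 bp
  170→4 (wrap): 181-170+4 = 15 bp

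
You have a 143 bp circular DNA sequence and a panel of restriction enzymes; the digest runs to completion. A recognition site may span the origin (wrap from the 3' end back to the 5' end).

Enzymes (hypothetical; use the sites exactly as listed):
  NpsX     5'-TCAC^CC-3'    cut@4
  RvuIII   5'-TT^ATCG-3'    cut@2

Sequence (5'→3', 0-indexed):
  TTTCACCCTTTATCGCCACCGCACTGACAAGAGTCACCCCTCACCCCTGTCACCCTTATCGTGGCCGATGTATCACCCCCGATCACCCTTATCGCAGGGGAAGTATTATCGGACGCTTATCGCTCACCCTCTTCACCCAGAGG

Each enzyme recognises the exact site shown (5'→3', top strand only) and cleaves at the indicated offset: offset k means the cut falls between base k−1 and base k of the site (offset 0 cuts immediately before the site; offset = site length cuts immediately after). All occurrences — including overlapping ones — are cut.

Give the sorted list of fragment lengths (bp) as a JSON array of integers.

Site scan:
  NpsX (TCACCC, off=4): starts [2, 33, 40, 49, 72, 82, 123, 132] → cuts [6, 37, 44, 53, 76, 86, 127, 136]
  RvuIII (TTATCG, off=2): starts [9, 55, 88, 105, 116] → cuts [11, 57, 90, 107, 118]

All cut coordinates (distinct, sorted): [6, 11, 37, 44, 53, 57, 76, 86, 90, 107, 118, 127, 136]

Fragments:
  6→11: 5 bp
  11→37: 26 bp
  37→44: 7 bp
  44→53: 9 bp
  53→57: 4 bp
  57→76: 19 bp
  76→86: 10 bp
  86→90: 4 bp
  90→107: 17 bp
  107→118: 11 bp
  118→127: 9 bp
  127→136: 9 bp
  136→6 (wrap): 143-136+6 = 13 bp

[4,4,5,7,9,9,9,10,11,13,17,19,26]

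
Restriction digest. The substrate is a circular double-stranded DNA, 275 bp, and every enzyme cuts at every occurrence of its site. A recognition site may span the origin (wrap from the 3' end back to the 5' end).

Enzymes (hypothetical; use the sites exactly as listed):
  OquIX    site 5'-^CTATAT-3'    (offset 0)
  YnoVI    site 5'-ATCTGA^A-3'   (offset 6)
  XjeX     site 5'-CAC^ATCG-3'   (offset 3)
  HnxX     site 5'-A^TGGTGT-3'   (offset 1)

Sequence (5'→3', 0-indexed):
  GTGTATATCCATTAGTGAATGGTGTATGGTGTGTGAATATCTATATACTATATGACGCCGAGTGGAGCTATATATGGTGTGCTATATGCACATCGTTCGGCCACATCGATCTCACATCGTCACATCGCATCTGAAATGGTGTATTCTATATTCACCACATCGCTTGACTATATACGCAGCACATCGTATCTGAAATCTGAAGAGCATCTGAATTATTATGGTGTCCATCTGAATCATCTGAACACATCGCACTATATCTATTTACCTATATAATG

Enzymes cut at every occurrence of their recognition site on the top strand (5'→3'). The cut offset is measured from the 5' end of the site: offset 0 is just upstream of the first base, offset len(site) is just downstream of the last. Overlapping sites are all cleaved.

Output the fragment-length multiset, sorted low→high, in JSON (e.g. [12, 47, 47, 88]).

[2,4,6,7,7,7,7,7,7,8,8,9,9,9,10,11,11,11,11,13,13,14,14,14,15,20,21]

Site scan:
  OquIX CTATAT/0: at [40, 47, 67, 81, 145, 167, 251, 265] ⇒ [40, 47, 67, 81, 145, 167, 251, 265]
  YnoVI ATCTGAA/6: at [128, 187, 194, 205, 226, 235] ⇒ [134, 193, 200, 211, 232, 241]
  XjeX CACATCG/3: at [88, 101, 112, 120, 155, 179, 242] ⇒ [91, 104, 115, 123, 158, 182, 245]
  HnxX ATGGTGT/1: at [18, 25, 73, 135, 217, 272] ⇒ [19, 26, 74, 136, 218, 273]

Pooled cuts: [19, 26, 40, 47, 67, 74, 81, 91, 104, 115, 123, 134, 136, 145, 158, 167, 182, 193, 200, 211, 218, 232, 241, 245, 251, 265, 273]

Fragments:
  19→26: 7 bp
  26→40: 14 bp
  40→47: 7 bp
  47→67: 20 bp
  67→74: 7 bp
  74→81: 7 bp
  81→91: 10 bp
  91→104: 13 bp
  104→115: 11 bp
  115→123: 8 bp
  123→134: 11 bp
  134→136: 2 bp
  136→145: 9 bp
  145→158: 13 bp
  158→167: 9 bp
  167→182: 15 bp
  182→193: 11 bp
  193→200: 7 bp
  200→211: 11 bp
  211→218: 7 bp
  218→232: 14 bp
  232→241: 9 bp
  241→245: 4 bp
  245→251: 6 bp
  251→265: 14 bp
  265→273: 8 bp
  273→19 (wrap): 275-273+19 = 21 bp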